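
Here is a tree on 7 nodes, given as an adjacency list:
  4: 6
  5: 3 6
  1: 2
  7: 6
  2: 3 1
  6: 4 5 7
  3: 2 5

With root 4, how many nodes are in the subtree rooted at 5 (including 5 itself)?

4

The subtree rooted at 5 contains: 5, 3, 2, 1 — 4 nodes.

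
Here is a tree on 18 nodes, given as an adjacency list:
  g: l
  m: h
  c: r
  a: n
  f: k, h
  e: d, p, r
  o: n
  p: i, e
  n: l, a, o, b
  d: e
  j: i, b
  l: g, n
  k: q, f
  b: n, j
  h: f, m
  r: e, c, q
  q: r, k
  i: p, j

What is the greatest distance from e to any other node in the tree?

7

The node farthest from e is g, via e – p – i – j – b – n – l – g — 7 edges.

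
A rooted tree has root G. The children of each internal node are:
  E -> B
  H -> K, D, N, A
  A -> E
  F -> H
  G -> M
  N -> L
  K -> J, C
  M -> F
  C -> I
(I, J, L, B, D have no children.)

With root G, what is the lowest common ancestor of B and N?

B's ancestor chain is B, E, A, H, F, M, G and N's is N, H, F, M, G; they first meet at H.

H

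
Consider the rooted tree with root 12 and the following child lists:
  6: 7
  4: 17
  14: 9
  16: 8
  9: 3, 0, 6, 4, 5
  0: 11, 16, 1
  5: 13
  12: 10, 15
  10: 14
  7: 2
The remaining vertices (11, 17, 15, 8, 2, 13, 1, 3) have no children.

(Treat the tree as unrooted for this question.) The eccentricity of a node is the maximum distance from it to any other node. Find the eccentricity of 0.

The node farthest from 0 is 15, via 0–9–14–10–12–15 — 5 edges.

5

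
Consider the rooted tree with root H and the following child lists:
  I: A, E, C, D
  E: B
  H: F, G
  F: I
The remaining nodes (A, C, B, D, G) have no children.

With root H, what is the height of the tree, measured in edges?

4

The longest root-to-leaf path is H → F → I → E → B (4 edges).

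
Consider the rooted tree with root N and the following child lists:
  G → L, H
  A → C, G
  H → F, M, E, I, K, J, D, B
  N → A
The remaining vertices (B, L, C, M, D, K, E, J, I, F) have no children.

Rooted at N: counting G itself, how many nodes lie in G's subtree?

11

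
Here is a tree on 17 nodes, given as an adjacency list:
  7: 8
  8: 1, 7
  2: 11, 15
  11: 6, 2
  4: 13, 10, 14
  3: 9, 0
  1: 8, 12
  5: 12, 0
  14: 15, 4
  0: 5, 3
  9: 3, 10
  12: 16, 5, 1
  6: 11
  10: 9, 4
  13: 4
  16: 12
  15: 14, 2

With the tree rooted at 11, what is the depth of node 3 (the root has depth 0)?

7

11 → 2 → 15 → 14 → 4 → 10 → 9 → 3 — 7 edges.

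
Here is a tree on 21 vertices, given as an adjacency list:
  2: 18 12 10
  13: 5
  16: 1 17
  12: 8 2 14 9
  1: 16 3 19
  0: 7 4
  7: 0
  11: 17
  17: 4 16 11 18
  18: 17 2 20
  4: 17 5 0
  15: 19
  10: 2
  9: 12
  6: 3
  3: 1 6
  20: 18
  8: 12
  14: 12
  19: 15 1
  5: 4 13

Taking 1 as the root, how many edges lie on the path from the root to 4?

1 → 16 → 17 → 4 — 3 edges.

3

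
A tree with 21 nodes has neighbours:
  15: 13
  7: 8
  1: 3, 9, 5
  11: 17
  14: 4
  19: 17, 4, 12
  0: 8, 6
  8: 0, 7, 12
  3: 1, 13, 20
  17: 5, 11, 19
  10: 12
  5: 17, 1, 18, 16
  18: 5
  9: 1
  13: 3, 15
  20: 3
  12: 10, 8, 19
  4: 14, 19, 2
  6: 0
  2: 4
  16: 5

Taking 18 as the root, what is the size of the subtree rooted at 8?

8's subtree: {8, 0, 7, 6}, size 4.

4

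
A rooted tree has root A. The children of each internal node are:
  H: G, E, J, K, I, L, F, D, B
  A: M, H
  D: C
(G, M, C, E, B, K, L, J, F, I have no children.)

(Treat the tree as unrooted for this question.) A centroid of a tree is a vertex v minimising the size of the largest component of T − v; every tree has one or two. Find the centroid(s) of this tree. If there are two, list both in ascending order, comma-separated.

H

If H is removed the pieces have sizes 2, 2, 1, 1, 1, 1, 1, 1, 1, 1, all ≤ ⌊13/2⌋ = 6.
Every other node leaves some component of size > 6, so the centroid is unique.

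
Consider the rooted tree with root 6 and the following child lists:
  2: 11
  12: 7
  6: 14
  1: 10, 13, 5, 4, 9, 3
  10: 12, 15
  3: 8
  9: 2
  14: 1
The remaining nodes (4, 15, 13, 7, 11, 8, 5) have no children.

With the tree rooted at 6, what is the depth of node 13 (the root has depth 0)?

3

Climbing from 13 to the root: 13–1–14–6. That's 3 steps.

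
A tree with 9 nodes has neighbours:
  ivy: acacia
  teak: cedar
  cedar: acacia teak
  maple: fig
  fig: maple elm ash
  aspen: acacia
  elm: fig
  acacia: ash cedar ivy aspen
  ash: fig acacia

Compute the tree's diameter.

A longest path is maple–fig–ash–acacia–cedar–teak, with 5 edges.

5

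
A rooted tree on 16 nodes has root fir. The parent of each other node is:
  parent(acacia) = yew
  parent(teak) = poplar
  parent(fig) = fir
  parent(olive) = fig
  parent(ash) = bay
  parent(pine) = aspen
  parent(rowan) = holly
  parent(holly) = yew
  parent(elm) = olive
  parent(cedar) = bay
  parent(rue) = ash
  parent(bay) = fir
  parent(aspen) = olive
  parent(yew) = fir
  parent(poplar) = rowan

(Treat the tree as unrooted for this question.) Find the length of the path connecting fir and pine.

4

Walking from fir: fir–fig–olive–aspen–pine. Length 4.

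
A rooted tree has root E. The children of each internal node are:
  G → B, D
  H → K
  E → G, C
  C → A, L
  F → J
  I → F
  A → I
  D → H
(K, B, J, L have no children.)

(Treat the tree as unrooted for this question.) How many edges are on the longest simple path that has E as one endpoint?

The node farthest from E is J, via E – C – A – I – F – J — 5 edges.

5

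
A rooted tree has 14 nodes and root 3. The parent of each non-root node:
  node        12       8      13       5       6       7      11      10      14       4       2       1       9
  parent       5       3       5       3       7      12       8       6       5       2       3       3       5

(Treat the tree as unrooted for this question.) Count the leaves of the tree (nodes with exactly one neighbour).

7

The leaves are 1, 4, 9, 10, 11, 13, 14.
That is 7 leaves.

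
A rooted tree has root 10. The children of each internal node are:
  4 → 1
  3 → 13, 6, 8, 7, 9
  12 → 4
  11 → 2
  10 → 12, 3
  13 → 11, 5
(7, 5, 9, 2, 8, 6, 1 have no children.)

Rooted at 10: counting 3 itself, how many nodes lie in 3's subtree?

9

The subtree rooted at 3 contains: 3, 9, 13, 6, 7, 8, 11, 5, 2 — 9 nodes.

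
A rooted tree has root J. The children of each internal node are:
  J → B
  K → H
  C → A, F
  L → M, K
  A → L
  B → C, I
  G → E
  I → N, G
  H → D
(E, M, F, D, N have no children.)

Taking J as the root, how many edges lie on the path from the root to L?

4

Climbing from L to the root: L–A–C–B–J. That's 4 steps.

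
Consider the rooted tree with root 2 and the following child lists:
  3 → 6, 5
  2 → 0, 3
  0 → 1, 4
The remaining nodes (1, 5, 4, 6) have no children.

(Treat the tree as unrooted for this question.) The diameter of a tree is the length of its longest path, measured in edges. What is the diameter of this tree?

Starting from 6, a farthest node is 4 at distance 4.
One longest path: 6-3-2-0-4.
So the diameter is 4.

4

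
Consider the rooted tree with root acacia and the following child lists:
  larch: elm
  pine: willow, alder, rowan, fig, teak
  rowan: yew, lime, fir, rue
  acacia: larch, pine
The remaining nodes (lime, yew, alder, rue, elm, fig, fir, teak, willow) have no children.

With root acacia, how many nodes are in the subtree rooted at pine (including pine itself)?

The subtree rooted at pine contains: pine, rowan, fig, teak, willow, alder, fir, rue, yew, lime — 10 nodes.

10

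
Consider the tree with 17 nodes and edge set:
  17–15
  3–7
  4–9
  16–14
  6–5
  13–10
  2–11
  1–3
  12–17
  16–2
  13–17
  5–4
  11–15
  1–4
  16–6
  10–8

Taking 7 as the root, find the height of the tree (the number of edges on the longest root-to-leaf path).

8 sits deepest: 7 → 3 → 1 → 4 → 5 → 6 → 16 → 2 → 11 → 15 → 17 → 13 → 10 → 8 — 13 edges from the root.

13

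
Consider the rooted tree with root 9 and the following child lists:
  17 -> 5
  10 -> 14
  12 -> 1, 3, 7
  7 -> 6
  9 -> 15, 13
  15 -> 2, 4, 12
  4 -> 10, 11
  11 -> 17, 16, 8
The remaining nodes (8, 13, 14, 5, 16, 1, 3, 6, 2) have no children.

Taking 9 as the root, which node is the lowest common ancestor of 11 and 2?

Ancestors of 11 (toward the root): 11, 4, 15, 9.
Ancestors of 2: 2, 15, 9.
The deepest node appearing in both lists is 15.

15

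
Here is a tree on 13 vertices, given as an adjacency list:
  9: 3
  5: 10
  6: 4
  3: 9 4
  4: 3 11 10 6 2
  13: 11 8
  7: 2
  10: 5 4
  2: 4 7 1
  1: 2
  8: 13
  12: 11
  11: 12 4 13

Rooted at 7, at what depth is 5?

Path from 7 to 5: 7–2–4–10–5, which has 4 edges.

4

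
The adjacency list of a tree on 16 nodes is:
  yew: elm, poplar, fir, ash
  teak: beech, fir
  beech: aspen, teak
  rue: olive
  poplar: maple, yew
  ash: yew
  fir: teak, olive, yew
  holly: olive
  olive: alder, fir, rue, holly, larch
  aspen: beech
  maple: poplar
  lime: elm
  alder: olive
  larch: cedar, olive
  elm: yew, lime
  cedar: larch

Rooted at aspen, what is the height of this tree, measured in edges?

A deepest node is lime, reached by aspen – beech – teak – fir – yew – elm – lime.
That path has 6 edges, so the height is 6.

6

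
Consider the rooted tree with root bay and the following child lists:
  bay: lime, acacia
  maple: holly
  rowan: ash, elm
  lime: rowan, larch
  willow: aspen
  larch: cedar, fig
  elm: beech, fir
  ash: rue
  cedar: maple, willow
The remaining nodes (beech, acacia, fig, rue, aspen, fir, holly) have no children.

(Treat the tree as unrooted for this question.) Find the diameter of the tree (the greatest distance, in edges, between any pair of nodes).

7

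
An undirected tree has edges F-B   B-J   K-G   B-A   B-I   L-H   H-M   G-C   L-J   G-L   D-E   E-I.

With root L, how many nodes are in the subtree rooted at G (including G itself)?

The subtree rooted at G contains: G, K, C — 3 nodes.

3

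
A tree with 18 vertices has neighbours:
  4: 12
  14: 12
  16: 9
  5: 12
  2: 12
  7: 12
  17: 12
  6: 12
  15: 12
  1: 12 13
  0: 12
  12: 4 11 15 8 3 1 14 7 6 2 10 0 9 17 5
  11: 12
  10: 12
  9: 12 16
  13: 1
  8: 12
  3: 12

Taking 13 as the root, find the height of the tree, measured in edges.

4

A deepest node is 16, reached by 13-1-12-9-16.
That path has 4 edges, so the height is 4.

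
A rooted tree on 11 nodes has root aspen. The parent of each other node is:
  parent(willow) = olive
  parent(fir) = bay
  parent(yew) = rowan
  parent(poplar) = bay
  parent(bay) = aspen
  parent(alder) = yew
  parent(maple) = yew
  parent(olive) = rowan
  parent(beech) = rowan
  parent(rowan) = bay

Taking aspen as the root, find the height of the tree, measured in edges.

4

The longest root-to-leaf path is aspen → bay → rowan → yew → maple (4 edges).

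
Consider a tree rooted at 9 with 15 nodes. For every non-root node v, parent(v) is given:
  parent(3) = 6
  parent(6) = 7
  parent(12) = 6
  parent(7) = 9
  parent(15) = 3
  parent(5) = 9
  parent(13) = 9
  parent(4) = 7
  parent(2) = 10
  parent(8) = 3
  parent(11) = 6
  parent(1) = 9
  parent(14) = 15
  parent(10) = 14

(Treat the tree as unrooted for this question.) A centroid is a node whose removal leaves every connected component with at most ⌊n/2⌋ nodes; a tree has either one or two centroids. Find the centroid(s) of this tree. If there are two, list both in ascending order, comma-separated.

6

If 6 is removed the pieces have sizes 6, 6, 1, 1, all ≤ ⌊15/2⌋ = 7.
Every other node leaves some component of size > 7, so the centroid is unique.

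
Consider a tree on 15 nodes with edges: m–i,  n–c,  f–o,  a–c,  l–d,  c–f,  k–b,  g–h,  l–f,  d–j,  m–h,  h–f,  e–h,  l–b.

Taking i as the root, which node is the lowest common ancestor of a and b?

f

Ancestors of a (toward the root): a, c, f, h, m, i.
Ancestors of b: b, l, f, h, m, i.
The deepest node appearing in both lists is f.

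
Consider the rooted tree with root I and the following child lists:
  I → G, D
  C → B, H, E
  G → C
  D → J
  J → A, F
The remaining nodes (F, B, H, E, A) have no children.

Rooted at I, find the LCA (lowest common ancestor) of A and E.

I

Ancestors of A (toward the root): A, J, D, I.
Ancestors of E: E, C, G, I.
The deepest node appearing in both lists is I.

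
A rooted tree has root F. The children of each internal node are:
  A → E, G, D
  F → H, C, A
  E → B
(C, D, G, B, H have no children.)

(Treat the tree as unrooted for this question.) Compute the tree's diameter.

4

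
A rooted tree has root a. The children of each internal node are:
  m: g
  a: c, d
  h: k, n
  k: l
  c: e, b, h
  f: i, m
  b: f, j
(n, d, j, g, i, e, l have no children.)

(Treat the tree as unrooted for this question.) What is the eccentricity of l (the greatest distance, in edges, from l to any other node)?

7

The node farthest from l is g, via l-k-h-c-b-f-m-g — 7 edges.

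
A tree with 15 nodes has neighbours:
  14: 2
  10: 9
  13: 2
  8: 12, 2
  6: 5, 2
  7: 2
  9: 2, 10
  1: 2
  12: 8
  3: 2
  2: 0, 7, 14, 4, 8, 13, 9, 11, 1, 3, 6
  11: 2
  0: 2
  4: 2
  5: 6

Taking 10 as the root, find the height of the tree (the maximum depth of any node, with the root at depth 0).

4

A deepest node is 5, reached by 10–9–2–6–5.
That path has 4 edges, so the height is 4.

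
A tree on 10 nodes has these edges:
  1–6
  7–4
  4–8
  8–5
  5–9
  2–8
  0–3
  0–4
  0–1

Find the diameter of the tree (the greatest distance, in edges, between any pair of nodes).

BFS from 6 reaches 9 last, at distance 6; BFS from 9 confirms no node is farther.
Path: 6-1-0-4-8-5-9.

6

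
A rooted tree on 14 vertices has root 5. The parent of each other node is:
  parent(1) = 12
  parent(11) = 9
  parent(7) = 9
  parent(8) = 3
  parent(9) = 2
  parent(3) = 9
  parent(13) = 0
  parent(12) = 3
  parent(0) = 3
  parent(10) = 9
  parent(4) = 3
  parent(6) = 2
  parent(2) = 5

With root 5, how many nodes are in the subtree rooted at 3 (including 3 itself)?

7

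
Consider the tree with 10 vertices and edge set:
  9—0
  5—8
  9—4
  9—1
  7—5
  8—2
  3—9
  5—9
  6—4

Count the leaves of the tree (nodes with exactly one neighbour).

6

Degree-1 nodes: 0, 1, 2, 3, 6, 7 — 6 of them.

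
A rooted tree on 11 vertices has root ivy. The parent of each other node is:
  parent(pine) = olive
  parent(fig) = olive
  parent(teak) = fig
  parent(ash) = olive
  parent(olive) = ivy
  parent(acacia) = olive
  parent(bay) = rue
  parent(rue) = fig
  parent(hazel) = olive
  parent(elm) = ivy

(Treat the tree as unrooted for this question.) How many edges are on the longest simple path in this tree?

5

Starting from bay, a farthest node is elm at distance 5.
One longest path: bay–rue–fig–olive–ivy–elm.
So the diameter is 5.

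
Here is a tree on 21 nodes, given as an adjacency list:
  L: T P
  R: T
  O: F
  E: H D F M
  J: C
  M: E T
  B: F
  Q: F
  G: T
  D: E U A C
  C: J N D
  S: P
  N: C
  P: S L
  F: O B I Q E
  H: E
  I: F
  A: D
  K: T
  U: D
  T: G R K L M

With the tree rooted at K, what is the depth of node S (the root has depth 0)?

4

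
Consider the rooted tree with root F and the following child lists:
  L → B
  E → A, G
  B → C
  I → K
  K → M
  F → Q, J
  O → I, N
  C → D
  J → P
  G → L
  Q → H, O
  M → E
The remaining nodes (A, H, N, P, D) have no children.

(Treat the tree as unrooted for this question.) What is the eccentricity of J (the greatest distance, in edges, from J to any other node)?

12

Distances from J peak at 12, attained at D.
J – F – Q – O – I – K – M – E – G – L – B – C – D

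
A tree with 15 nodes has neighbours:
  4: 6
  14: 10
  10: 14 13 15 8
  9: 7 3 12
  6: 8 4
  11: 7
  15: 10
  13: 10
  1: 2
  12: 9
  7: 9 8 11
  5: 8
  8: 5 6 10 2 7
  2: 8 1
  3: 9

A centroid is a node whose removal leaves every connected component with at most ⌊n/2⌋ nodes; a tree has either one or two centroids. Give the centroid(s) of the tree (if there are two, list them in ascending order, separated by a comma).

If 8 is removed the pieces have sizes 5, 4, 2, 2, 1, all ≤ ⌊15/2⌋ = 7.
No neighbour of 8 does as well, so 8 is the unique centroid.

8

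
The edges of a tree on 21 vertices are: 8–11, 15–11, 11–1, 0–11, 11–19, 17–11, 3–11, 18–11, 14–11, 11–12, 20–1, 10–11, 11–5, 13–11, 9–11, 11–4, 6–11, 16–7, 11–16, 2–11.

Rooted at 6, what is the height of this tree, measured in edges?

A deepest node is 7, reached by 6 – 11 – 16 – 7.
That path has 3 edges, so the height is 3.

3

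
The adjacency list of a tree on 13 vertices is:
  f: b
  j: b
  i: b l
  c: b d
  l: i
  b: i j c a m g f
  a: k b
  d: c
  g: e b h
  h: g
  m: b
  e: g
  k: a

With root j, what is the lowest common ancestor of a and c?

a's ancestor chain is a, b, j and c's is c, b, j; they first meet at b.

b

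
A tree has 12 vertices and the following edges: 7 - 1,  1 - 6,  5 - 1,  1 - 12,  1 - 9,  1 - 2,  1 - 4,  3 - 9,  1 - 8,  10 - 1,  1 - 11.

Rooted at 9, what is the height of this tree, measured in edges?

A deepest node is 11, reached by 9–1–11.
That path has 2 edges, so the height is 2.

2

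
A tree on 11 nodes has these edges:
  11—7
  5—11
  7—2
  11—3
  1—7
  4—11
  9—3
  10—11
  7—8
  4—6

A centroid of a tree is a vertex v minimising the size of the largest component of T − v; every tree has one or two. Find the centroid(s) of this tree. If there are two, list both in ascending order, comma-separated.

If 11 is removed the pieces have sizes 4, 2, 2, 1, 1, all ≤ ⌊11/2⌋ = 5.
Every other node leaves some component of size > 5, so the centroid is unique.

11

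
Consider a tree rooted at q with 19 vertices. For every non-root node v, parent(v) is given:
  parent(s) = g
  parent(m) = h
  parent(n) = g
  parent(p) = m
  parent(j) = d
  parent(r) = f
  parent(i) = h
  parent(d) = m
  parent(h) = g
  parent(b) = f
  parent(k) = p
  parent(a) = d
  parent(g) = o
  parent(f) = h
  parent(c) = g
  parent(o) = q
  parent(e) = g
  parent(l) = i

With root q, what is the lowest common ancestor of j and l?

Path j→root: j d m h g o q; path l→root: l i h g o q.
First common node: h.

h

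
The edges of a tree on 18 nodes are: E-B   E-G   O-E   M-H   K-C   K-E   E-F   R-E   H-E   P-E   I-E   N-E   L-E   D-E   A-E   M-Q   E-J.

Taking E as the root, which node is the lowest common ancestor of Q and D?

Q's ancestor chain is Q, M, H, E and D's is D, E; they first meet at E.

E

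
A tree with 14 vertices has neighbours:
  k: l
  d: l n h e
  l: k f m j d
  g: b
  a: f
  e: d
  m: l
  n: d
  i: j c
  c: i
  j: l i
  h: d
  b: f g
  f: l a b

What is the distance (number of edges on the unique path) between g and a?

g – b – f – a: 3 edges.

3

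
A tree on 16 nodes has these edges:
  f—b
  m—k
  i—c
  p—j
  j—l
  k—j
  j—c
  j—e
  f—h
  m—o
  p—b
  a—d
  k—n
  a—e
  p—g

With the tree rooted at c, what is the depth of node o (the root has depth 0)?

4

Climbing from o to the root: o → m → k → j → c. That's 4 steps.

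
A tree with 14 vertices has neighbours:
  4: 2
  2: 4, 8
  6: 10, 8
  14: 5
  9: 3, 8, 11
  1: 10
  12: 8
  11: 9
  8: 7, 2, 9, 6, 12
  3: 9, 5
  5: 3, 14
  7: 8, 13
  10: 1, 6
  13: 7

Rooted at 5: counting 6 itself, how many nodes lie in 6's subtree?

3

6's subtree: {6, 10, 1}, size 3.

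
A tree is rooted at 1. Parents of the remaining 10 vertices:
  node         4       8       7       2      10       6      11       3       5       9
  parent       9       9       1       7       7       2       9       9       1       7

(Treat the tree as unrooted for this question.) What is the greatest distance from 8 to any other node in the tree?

The node farthest from 8 is 5 (6 also at distance 4), via 8-9-7-1-5 — 4 edges.

4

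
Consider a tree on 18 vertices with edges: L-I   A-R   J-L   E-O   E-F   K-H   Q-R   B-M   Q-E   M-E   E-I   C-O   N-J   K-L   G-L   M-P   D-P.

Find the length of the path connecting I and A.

The path is I–E–Q–R–A, which has 4 edges.

4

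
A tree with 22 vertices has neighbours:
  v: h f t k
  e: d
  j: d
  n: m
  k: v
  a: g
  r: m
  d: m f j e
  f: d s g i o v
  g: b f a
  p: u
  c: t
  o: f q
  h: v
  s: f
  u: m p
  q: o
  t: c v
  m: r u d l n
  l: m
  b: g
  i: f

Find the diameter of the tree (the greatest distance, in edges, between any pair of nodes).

7

Starting from p, a farthest node is c at distance 7.
One longest path: p-u-m-d-f-v-t-c.
So the diameter is 7.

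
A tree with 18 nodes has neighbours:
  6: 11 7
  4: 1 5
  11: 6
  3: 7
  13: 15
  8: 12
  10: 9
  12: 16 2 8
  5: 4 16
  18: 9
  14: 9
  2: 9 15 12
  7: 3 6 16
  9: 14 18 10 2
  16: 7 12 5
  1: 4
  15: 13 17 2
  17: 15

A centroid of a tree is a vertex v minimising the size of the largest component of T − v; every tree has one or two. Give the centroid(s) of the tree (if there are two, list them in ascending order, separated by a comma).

12

If 12 is removed the pieces have sizes 8, 8, 1, all ≤ ⌊18/2⌋ = 9.
Every other node leaves some component of size > 9, so the centroid is unique.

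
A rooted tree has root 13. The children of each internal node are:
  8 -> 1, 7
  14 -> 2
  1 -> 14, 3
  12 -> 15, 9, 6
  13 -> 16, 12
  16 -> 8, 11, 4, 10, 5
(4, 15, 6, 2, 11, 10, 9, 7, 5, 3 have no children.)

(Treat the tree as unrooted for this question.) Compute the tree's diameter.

7

A longest path is 2-14-1-8-16-13-12-6, with 7 edges.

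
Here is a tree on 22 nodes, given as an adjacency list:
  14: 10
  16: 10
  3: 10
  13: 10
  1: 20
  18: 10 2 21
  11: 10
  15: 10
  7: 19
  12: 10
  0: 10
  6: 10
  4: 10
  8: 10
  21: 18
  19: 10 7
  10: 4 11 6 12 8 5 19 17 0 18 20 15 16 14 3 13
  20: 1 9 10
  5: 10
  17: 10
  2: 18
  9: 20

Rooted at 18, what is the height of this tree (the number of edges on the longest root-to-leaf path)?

3

The longest root-to-leaf path is 18-10-20-1 (3 edges).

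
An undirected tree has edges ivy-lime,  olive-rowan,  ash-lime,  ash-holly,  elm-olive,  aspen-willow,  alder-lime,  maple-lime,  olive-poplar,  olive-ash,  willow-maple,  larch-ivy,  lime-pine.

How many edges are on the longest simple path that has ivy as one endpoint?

4

Distances from ivy peak at 4, attained at rowan (poplar, elm, aspen also at distance 4).
ivy–lime–ash–olive–rowan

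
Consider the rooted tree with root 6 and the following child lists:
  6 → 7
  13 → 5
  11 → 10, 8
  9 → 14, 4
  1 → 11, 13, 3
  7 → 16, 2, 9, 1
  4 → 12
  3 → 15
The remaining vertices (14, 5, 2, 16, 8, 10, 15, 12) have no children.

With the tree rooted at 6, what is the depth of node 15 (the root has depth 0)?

4

Path from 6 to 15: 6 → 7 → 1 → 3 → 15, which has 4 edges.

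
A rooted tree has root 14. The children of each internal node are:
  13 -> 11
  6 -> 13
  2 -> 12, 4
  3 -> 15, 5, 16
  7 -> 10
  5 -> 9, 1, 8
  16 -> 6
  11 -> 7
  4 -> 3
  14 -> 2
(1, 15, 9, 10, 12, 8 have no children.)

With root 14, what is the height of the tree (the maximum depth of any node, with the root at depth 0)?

The longest root-to-leaf path is 14-2-4-3-16-6-13-11-7-10 (9 edges).

9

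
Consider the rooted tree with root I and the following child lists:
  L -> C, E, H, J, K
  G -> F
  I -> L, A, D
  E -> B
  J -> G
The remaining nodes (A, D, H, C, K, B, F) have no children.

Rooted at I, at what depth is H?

2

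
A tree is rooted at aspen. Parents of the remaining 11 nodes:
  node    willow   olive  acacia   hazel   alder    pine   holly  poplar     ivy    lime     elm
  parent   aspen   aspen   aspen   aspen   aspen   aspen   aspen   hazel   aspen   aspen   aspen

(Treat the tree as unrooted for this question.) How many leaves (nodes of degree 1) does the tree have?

10

Exactly 10 nodes have a single neighbour: acacia, alder, elm, holly, ivy, lime, olive, pine, poplar, willow.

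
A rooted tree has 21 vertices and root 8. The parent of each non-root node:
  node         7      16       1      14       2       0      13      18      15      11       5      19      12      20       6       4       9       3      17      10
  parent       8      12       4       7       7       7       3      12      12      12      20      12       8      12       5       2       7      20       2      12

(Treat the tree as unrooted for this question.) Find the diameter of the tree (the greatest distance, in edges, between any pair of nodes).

8

A longest path is 13–3–20–12–8–7–2–4–1, with 8 edges.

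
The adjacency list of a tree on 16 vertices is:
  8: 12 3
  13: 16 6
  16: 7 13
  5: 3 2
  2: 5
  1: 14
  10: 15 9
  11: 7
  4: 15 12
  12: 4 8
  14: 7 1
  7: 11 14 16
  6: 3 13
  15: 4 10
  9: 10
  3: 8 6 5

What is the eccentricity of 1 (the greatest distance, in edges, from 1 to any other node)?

12

A farthest node from 1 is 9.
The path 1 – 14 – 7 – 16 – 13 – 6 – 3 – 8 – 12 – 4 – 15 – 10 – 9 has 12 edges.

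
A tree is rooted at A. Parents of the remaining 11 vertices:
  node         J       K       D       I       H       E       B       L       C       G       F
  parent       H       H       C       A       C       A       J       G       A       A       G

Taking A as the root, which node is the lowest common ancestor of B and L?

B's ancestor chain is B, J, H, C, A and L's is L, G, A; they first meet at A.

A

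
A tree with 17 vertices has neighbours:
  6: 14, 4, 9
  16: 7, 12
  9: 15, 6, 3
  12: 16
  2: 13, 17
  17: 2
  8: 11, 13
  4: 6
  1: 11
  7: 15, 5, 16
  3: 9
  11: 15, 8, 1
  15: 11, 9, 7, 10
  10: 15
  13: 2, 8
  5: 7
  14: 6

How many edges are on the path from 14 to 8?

5

The path is 14 – 6 – 9 – 15 – 11 – 8, which has 5 edges.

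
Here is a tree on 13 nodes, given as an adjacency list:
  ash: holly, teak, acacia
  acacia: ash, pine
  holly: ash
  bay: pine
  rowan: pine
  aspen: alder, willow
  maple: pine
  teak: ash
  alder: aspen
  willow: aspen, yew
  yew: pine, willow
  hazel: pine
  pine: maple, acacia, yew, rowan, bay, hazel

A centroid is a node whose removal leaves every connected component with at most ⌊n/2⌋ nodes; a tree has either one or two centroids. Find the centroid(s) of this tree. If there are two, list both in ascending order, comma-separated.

pine

Removing pine splits the tree into components of sizes 4, 4, 1, 1, 1, 1; the largest is 4 ≤ ⌊13/2⌋ = 6.
Every other node leaves some component of size > 6, so the centroid is unique.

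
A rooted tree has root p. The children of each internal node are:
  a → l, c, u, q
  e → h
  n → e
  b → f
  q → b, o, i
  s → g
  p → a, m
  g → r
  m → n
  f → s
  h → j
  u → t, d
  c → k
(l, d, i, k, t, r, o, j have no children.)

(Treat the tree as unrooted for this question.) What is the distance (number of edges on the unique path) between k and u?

3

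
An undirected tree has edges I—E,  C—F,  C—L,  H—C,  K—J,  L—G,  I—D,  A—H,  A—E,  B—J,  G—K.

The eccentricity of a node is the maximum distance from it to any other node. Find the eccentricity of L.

6

Distances from L peak at 6, attained at D.
L-C-H-A-E-I-D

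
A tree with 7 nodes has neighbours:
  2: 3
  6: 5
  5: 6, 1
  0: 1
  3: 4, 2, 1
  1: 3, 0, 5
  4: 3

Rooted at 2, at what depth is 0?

Climbing from 0 to the root: 0–1–3–2. That's 3 steps.

3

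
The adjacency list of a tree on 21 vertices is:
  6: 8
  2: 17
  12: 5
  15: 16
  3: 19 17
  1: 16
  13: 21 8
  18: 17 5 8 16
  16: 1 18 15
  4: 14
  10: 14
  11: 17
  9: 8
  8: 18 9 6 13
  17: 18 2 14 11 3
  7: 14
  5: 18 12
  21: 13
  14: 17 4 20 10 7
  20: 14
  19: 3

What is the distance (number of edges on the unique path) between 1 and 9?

4

Walking from 1: 1–16–18–8–9. Length 4.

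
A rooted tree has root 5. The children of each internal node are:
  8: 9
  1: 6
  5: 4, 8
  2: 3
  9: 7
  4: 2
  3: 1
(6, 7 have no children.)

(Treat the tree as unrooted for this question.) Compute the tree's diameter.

A longest path is 6-1-3-2-4-5-8-9-7, with 8 edges.

8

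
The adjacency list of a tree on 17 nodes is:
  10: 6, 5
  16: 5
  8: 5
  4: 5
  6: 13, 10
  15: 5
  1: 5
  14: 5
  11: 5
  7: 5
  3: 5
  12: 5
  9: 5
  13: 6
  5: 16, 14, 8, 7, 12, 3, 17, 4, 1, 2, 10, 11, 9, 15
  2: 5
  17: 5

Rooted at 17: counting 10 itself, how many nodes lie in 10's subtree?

3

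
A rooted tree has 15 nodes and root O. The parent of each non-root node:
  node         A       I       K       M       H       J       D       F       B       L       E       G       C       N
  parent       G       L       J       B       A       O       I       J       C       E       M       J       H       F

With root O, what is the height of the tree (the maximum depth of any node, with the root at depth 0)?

11

D sits deepest: O → J → G → A → H → C → B → M → E → L → I → D — 11 edges from the root.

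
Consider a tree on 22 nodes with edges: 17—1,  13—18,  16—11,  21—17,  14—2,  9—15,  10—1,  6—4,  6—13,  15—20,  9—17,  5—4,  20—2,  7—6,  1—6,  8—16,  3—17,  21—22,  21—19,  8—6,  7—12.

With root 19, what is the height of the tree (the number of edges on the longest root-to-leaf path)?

11 sits deepest: 19 → 21 → 17 → 1 → 6 → 8 → 16 → 11 — 7 edges from the root.

7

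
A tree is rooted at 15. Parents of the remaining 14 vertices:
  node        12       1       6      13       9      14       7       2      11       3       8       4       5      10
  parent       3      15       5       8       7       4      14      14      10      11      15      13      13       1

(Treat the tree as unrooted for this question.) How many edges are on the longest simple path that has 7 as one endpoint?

A farthest node from 7 is 12.
The path 7 – 14 – 4 – 13 – 8 – 15 – 1 – 10 – 11 – 3 – 12 has 10 edges.

10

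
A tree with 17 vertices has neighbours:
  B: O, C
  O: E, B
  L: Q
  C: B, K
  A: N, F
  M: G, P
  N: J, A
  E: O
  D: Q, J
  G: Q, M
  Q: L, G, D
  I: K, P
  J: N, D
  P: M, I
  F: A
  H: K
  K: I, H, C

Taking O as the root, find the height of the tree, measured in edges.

The longest root-to-leaf path is O-B-C-K-I-P-M-G-Q-D-J-N-A-F (13 edges).

13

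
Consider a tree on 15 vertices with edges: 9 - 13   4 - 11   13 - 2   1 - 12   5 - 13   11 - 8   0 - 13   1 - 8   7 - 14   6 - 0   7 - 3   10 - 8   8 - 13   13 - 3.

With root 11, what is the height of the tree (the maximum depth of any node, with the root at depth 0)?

5

14 sits deepest: 11–8–13–3–7–14 — 5 edges from the root.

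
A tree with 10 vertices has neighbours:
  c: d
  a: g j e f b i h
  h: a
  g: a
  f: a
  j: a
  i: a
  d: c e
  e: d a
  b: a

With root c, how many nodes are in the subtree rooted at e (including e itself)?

8

The subtree rooted at e contains: e, a, i, h, j, f, g, b — 8 nodes.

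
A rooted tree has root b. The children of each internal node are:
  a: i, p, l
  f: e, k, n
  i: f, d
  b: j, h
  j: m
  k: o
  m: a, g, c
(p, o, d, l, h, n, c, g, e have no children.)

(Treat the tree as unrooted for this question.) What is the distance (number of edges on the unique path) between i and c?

3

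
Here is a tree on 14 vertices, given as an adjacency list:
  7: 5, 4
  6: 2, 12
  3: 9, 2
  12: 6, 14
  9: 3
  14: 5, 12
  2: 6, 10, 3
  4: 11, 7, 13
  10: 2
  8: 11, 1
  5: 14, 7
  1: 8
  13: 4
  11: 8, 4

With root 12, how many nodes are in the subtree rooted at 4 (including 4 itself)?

5

Descendants of 4 (including itself): 4, 13, 11, 8, 1. That's 5.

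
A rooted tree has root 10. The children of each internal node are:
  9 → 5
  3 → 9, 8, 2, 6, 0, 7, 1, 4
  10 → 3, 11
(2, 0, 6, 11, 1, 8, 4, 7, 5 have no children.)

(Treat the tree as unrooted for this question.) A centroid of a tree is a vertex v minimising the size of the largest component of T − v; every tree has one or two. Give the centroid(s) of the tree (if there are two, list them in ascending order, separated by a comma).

If 3 is removed the pieces have sizes 2, 2, 1, 1, 1, 1, 1, 1, 1, all ≤ ⌊12/2⌋ = 6.
Every other node leaves some component of size > 6, so the centroid is unique.

3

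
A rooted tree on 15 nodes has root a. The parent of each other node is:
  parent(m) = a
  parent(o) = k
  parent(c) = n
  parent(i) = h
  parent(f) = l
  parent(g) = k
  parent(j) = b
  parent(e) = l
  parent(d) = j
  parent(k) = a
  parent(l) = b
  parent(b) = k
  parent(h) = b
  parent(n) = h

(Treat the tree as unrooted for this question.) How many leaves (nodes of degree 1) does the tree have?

8

Exactly 8 nodes have a single neighbour: c, d, e, f, g, i, m, o.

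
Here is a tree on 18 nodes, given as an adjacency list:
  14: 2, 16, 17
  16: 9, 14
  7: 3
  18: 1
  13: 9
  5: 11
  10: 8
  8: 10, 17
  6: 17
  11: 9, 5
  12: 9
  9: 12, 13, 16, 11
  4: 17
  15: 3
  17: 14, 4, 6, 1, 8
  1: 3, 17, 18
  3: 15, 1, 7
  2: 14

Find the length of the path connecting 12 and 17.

12–9–16–14–17: 4 edges.

4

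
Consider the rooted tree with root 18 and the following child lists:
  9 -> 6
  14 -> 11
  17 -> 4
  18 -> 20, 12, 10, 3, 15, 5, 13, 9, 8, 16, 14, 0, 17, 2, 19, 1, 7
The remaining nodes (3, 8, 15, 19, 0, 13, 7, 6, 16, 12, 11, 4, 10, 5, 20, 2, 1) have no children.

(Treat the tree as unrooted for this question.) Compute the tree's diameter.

4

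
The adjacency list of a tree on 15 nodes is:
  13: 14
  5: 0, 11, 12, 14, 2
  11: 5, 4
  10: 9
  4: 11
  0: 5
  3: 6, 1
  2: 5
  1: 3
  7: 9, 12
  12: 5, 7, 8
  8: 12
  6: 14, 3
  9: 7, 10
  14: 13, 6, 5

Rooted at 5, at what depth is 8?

2

Path from 5 to 8: 5 – 12 – 8, which has 2 edges.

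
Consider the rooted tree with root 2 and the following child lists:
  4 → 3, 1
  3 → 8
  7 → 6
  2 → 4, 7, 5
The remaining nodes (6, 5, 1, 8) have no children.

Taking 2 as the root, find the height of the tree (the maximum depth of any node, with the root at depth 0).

3

A deepest node is 8, reached by 2 – 4 – 3 – 8.
That path has 3 edges, so the height is 3.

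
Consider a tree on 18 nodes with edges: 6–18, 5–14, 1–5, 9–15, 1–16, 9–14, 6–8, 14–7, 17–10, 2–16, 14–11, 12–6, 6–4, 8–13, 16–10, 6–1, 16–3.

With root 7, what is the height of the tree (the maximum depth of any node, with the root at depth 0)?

6

A deepest node is 17, reached by 7-14-5-1-16-10-17.
That path has 6 edges, so the height is 6.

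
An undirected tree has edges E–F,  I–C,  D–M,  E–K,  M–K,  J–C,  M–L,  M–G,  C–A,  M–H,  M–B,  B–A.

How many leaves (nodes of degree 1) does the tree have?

7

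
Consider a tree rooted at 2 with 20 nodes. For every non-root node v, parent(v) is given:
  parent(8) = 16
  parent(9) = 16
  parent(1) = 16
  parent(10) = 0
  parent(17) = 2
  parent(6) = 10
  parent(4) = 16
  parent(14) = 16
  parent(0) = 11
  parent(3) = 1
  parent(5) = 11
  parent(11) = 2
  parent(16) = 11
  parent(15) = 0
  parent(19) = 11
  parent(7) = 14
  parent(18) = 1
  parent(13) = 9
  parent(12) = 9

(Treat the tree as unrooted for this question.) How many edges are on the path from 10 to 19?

3

Walking from 10: 10–0–11–19. Length 3.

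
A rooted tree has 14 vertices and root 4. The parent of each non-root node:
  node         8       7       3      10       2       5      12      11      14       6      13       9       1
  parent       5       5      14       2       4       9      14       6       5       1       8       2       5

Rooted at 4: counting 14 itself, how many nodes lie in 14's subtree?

3

The subtree rooted at 14 contains: 14, 12, 3 — 3 nodes.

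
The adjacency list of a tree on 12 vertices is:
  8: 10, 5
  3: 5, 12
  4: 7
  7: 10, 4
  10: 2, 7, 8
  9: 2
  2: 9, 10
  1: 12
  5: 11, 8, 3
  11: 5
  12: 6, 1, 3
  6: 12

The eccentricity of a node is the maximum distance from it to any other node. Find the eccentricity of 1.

Distances from 1 peak at 7, attained at 9 (4 also at distance 7).
1 – 12 – 3 – 5 – 8 – 10 – 2 – 9

7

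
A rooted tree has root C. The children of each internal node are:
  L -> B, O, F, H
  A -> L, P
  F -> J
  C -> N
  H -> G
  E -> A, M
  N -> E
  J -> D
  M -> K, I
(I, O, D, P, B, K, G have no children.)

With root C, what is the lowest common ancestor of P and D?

Path P→root: P A E N C; path D→root: D J F L A E N C.
First common node: A.

A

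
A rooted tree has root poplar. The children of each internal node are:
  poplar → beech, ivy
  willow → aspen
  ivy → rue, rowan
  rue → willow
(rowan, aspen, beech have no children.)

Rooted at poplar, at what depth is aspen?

4

Path from poplar to aspen: poplar–ivy–rue–willow–aspen, which has 4 edges.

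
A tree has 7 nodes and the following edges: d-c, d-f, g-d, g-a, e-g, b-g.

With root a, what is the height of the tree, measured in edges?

A deepest node is c, reached by a → g → d → c.
That path has 3 edges, so the height is 3.

3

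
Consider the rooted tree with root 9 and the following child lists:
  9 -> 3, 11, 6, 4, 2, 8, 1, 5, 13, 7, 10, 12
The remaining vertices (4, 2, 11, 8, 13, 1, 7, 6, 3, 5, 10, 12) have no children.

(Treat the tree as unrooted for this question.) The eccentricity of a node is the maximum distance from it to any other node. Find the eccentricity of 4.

The node farthest from 4 is 2 (12, 8, 13, 3, 11, 7, 6, 1, 10, 5 also at distance 2), via 4–9–2 — 2 edges.

2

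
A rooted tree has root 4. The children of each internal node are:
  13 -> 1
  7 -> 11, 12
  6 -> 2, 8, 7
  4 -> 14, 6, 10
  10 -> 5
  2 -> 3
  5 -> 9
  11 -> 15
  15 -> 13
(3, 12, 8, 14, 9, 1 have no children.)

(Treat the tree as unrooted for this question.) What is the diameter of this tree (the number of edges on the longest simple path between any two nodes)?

9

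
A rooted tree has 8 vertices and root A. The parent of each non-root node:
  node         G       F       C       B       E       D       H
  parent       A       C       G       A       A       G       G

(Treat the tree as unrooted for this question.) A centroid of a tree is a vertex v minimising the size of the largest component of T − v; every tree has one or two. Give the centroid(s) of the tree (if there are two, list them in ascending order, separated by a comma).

G

Delete G: the remaining components have sizes 3, 2, 1, 1. Max 3 ≤ 4, so G is a centroid.
Every other node leaves some component of size > 4, so the centroid is unique.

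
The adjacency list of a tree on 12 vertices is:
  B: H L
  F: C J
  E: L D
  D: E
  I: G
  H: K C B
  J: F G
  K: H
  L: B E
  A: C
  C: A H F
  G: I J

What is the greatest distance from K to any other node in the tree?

6

The node farthest from K is I, via K-H-C-F-J-G-I — 6 edges.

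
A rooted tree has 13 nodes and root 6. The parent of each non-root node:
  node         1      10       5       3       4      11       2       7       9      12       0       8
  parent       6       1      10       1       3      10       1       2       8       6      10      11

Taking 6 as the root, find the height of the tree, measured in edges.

5

The longest root-to-leaf path is 6-1-10-11-8-9 (5 edges).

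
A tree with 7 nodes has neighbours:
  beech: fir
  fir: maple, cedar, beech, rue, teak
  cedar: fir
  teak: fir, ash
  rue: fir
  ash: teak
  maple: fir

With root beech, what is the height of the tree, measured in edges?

ash sits deepest: beech-fir-teak-ash — 3 edges from the root.

3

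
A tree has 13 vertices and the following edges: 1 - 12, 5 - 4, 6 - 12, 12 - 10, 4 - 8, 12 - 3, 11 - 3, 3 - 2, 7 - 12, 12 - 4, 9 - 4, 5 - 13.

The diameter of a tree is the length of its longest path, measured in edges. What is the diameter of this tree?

5

BFS from 11 reaches 13 last, at distance 5; BFS from 13 confirms no node is farther.
Path: 11–3–12–4–5–13.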